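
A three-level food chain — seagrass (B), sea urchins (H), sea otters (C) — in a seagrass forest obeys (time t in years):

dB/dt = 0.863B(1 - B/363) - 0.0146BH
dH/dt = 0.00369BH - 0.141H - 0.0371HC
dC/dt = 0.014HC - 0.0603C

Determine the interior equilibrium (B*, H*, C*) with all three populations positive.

B* ≈ 337, H* ≈ 4.31, C* ≈ 29.7

From dC/dt = 0: 0.014H* = 0.0603, so H* = 4.31.
From dB/dt = 0: 0.863(1 - B*/363) = 0.0146·4.31, giving B* = 363·(1 - 0.0729) = 337.
From dH/dt = 0: 0.00369·337 - 0.141 = 0.0371C*, so C* = 1.1/0.0371 = 29.7.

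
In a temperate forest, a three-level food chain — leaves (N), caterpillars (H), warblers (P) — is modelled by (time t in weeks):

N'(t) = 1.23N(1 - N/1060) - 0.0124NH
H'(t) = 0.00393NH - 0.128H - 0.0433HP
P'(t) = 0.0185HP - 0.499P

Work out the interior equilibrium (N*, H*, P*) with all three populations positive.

From dP/dt = 0: 0.0185H* = 0.499, so H* = 27.
From dN/dt = 0: 1.23(1 - N*/1060) = 0.0124·27, giving N* = 1060·(1 - 0.272) = 772.
From dH/dt = 0: 0.00393·772 - 0.128 = 0.0433P*, so P* = 2.91/0.0433 = 67.1.

N* ≈ 772, H* ≈ 27, P* ≈ 67.1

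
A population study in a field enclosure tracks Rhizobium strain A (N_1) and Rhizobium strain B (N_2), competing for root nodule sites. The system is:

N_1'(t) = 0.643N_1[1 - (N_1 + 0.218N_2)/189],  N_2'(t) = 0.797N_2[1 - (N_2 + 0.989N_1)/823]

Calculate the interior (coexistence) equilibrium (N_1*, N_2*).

Setting both brackets to zero gives the nullclines N_1 + 0.218N_2 = 189 and 0.989N_1 + N_2 = 823.
Substituting N_2 = 823 - 0.989N_1 into the first: N_1(1 - 0.218·0.989) = 189 - 0.218·823.
So N_1* = 9.59/0.784 = 12.2, and then N_2* = 823 - 0.989·12.2 = 811.

N_1* ≈ 12.2, N_2* ≈ 811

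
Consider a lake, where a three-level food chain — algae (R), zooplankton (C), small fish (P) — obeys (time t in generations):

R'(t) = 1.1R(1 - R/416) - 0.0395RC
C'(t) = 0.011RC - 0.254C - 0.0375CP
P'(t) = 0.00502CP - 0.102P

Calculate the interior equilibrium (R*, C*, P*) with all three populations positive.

R* ≈ 112, C* ≈ 20.3, P* ≈ 26.2

From dP/dt = 0: 0.00502C* = 0.102, so C* = 20.3.
From dR/dt = 0: 1.1(1 - R*/416) = 0.0395·20.3, giving R* = 416·(1 - 0.73) = 112.
From dC/dt = 0: 0.011·112 - 0.254 = 0.0375P*, so P* = 0.983/0.0375 = 26.2.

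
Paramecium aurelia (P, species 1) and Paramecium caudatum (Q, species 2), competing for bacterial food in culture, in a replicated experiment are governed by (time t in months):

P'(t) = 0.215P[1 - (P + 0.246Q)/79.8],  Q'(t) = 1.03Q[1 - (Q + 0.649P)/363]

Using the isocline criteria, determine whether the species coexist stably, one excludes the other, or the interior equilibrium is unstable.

species 2 excludes species 1

Compare the nullcline intercepts: K1/α12 = 79.8/0.246 = 324 < K2 = 363; K2/α21 = 363/0.649 = 559 > K1 = 79.8.
Since the inequalities point opposite ways, species 2 can invade but species 1 cannot.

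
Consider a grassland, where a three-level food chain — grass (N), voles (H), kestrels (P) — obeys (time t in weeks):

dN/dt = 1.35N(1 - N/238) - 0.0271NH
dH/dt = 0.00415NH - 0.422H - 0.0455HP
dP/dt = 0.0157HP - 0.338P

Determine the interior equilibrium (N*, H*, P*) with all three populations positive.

From dP/dt = 0: 0.0157H* = 0.338, so H* = 21.5.
From dN/dt = 0: 1.35(1 - N*/238) = 0.0271·21.5, giving N* = 238·(1 - 0.432) = 135.
From dH/dt = 0: 0.00415·135 - 0.422 = 0.0455P*, so P* = 0.139/0.0455 = 3.05.

N* ≈ 135, H* ≈ 21.5, P* ≈ 3.05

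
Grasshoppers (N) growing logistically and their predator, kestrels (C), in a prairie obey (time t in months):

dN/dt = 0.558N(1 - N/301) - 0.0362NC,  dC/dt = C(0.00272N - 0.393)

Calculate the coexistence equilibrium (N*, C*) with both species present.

N* ≈ 144, C* ≈ 8.02

From dC/dt = 0 with C > 0: 0.00272N* = 0.393, so N* = 144.
Substitute into dN/dt = 0: 0.558(1 - 144/301) = 0.0362C*.
The bracket is 0.52, giving C* = 0.29/0.0362 = 8.02.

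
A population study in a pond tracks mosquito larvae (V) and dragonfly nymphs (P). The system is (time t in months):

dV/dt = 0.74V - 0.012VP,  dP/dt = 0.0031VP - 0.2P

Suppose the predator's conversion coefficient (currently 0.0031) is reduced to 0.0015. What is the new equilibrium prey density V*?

V* ≈ 133

At the interior fixed point, setting dP/dt = 0 with P > 0 fixes V* = (predator death rate)/(VP coefficient) — independent of the other coefficients.
With the change, V* = 0.2/0.0015 = 133; it rises from 64.5.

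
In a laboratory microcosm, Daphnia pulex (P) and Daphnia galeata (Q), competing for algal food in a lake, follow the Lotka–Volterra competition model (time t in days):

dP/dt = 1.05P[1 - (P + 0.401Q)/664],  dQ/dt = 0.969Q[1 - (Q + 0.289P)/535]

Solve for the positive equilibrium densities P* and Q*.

Setting both brackets to zero gives the nullclines P + 0.401Q = 664 and 0.289P + Q = 535.
Substituting Q = 535 - 0.289P into the first: P(1 - 0.401·0.289) = 664 - 0.401·535.
So P* = 449/0.884 = 508, and then Q* = 535 - 0.289·508 = 388.

P* ≈ 508, Q* ≈ 388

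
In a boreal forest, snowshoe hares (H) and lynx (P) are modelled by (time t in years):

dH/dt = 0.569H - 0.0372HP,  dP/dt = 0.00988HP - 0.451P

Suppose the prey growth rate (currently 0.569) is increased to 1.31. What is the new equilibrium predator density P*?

P* ≈ 35.2

At the interior fixed point, setting dH/dt = 0 with H > 0 fixes P* = (prey growth rate)/(HP coefficient) — independent of the other coefficients.
With the change, P* = 1.31/0.0372 = 35.2; it rises from 15.3.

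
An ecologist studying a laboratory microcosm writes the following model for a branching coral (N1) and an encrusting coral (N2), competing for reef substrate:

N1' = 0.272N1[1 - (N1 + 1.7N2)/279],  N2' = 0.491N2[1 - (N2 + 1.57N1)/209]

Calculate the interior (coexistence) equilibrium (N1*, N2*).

N1* ≈ 45.7, N2* ≈ 137

Setting both brackets to zero gives the nullclines N1 + 1.7N2 = 279 and 1.57N1 + N2 = 209.
Substituting N2 = 209 - 1.57N1 into the first: N1(1 - 1.7·1.57) = 279 - 1.7·209.
So N1* = -76.3/-1.67 = 45.7, and then N2* = 209 - 1.57·45.7 = 137.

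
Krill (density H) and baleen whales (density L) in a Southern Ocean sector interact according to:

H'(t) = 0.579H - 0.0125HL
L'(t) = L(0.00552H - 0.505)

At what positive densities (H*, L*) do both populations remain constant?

H* ≈ 91.5, L* ≈ 46.3

Set dL/dt = 0 with L > 0: 0.00552H - 0.505 = 0, so H* = 0.505/0.00552 = 91.5.
Set dH/dt = 0 with H > 0: 0.579 - 0.0125L = 0, so L* = 0.579/0.0125 = 46.3.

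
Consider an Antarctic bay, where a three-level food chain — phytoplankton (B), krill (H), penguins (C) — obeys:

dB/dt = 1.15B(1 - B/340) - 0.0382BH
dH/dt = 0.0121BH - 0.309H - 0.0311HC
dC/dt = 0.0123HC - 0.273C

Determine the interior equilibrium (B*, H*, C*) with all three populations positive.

B* ≈ 89.3, H* ≈ 22.2, C* ≈ 24.8

From dC/dt = 0: 0.0123H* = 0.273, so H* = 22.2.
From dB/dt = 0: 1.15(1 - B*/340) = 0.0382·22.2, giving B* = 340·(1 - 0.737) = 89.3.
From dH/dt = 0: 0.0121·89.3 - 0.309 = 0.0311C*, so C* = 0.772/0.0311 = 24.8.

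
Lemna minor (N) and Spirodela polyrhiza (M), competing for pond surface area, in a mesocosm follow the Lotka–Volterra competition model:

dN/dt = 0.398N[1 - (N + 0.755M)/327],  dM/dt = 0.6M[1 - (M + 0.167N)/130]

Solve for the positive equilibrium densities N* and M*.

Setting both brackets to zero gives the nullclines N + 0.755M = 327 and 0.167N + M = 130.
Substituting M = 130 - 0.167N into the first: N(1 - 0.755·0.167) = 327 - 0.755·130.
So N* = 229/0.874 = 262, and then M* = 130 - 0.167·262 = 86.3.

N* ≈ 262, M* ≈ 86.3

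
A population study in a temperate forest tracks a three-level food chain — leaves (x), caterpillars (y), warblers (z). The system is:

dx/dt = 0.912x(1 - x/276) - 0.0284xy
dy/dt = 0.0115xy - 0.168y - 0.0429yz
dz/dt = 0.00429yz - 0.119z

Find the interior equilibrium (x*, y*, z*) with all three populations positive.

From dz/dt = 0: 0.00429y* = 0.119, so y* = 27.7.
From dx/dt = 0: 0.912(1 - x*/276) = 0.0284·27.7, giving x* = 276·(1 - 0.864) = 37.6.
From dy/dt = 0: 0.0115·37.6 - 0.168 = 0.0429z*, so z* = 0.264/0.0429 = 6.16.

x* ≈ 37.6, y* ≈ 27.7, z* ≈ 6.16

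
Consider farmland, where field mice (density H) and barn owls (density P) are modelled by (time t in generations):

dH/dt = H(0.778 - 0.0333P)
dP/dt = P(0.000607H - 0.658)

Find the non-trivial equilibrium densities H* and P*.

H* ≈ 1080, P* ≈ 23.4

Set dP/dt = 0 with P > 0: 0.000607H - 0.658 = 0, so H* = 0.658/0.000607 = 1080.
Set dH/dt = 0 with H > 0: 0.778 - 0.0333P = 0, so P* = 0.778/0.0333 = 23.4.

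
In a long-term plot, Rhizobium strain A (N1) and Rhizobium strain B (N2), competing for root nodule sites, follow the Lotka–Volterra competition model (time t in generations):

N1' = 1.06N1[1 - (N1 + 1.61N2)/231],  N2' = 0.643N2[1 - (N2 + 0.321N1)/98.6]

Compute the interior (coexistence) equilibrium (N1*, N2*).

Setting both brackets to zero gives the nullclines N1 + 1.61N2 = 231 and 0.321N1 + N2 = 98.6.
Substituting N2 = 98.6 - 0.321N1 into the first: N1(1 - 1.61·0.321) = 231 - 1.61·98.6.
So N1* = 72.3/0.483 = 150, and then N2* = 98.6 - 0.321·150 = 50.6.

N1* ≈ 150, N2* ≈ 50.6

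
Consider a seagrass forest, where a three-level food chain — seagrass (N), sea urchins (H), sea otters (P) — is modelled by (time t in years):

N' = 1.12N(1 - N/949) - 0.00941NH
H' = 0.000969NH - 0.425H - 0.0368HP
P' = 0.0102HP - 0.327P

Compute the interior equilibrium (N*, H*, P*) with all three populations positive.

From dP/dt = 0: 0.0102H* = 0.327, so H* = 32.1.
From dN/dt = 0: 1.12(1 - N*/949) = 0.00941·32.1, giving N* = 949·(1 - 0.269) = 693.
From dH/dt = 0: 0.000969·693 - 0.425 = 0.0368P*, so P* = 0.247/0.0368 = 6.71.

N* ≈ 693, H* ≈ 32.1, P* ≈ 6.71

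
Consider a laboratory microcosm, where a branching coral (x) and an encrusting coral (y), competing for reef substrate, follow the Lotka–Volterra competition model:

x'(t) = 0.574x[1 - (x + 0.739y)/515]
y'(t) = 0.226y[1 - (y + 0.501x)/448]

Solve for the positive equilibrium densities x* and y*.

x* ≈ 292, y* ≈ 302

Setting both brackets to zero gives the nullclines x + 0.739y = 515 and 0.501x + y = 448.
Substituting y = 448 - 0.501x into the first: x(1 - 0.739·0.501) = 515 - 0.739·448.
So x* = 184/0.63 = 292, and then y* = 448 - 0.501·292 = 302.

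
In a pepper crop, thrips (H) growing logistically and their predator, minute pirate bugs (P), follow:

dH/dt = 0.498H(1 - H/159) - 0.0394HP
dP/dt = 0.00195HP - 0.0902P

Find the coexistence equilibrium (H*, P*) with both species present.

H* ≈ 46.3, P* ≈ 8.96

From dP/dt = 0 with P > 0: 0.00195H* = 0.0902, so H* = 46.3.
Substitute into dH/dt = 0: 0.498(1 - 46.3/159) = 0.0394P*.
The bracket is 0.709, giving P* = 0.353/0.0394 = 8.96.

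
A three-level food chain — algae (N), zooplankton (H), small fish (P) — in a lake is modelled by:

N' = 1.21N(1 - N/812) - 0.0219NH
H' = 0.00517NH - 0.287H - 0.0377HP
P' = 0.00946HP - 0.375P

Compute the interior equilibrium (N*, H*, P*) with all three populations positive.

N* ≈ 229, H* ≈ 39.6, P* ≈ 23.8

From dP/dt = 0: 0.00946H* = 0.375, so H* = 39.6.
From dN/dt = 0: 1.21(1 - N*/812) = 0.0219·39.6, giving N* = 812·(1 - 0.717) = 229.
From dH/dt = 0: 0.00517·229 - 0.287 = 0.0377P*, so P* = 0.899/0.0377 = 23.8.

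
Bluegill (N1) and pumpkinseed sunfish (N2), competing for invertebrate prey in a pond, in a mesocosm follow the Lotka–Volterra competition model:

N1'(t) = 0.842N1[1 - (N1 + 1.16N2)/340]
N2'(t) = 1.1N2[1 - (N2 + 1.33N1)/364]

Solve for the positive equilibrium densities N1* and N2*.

Setting both brackets to zero gives the nullclines N1 + 1.16N2 = 340 and 1.33N1 + N2 = 364.
Substituting N2 = 364 - 1.33N1 into the first: N1(1 - 1.16·1.33) = 340 - 1.16·364.
So N1* = -82.2/-0.543 = 152, and then N2* = 364 - 1.33·152 = 162.

N1* ≈ 152, N2* ≈ 162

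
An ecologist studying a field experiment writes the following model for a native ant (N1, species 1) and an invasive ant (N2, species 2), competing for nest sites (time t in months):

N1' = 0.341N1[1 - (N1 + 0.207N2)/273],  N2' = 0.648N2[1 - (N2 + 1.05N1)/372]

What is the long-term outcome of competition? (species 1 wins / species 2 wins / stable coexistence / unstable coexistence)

stable coexistence

Compare the nullcline intercepts: K1/α12 = 273/0.207 = 1320 > K2 = 372; K2/α21 = 372/1.05 = 354 > K1 = 273.
Since both inequalities hold, each species can invade when rare, so the interior equilibrium is stable.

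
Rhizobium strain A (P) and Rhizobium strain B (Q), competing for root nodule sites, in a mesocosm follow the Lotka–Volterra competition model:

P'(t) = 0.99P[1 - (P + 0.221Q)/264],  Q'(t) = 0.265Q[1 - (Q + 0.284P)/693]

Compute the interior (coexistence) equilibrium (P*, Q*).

Setting both brackets to zero gives the nullclines P + 0.221Q = 264 and 0.284P + Q = 693.
Substituting Q = 693 - 0.284P into the first: P(1 - 0.221·0.284) = 264 - 0.221·693.
So P* = 111/0.937 = 118, and then Q* = 693 - 0.284·118 = 659.

P* ≈ 118, Q* ≈ 659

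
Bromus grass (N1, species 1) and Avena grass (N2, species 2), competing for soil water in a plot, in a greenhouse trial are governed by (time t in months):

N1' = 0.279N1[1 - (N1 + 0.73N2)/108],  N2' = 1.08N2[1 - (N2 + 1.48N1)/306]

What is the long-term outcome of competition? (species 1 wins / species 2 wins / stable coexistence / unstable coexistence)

species 2 excludes species 1

Compare the nullcline intercepts: K1/α12 = 108/0.73 = 148 < K2 = 306; K2/α21 = 306/1.48 = 207 > K1 = 108.
Since the inequalities point opposite ways, species 2 can invade but species 1 cannot.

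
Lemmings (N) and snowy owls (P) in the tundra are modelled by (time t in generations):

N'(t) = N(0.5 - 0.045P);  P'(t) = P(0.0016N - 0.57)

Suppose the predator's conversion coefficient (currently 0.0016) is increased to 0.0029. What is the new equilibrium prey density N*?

N* ≈ 197

At the interior fixed point, setting dP/dt = 0 with P > 0 fixes N* = (predator death rate)/(NP coefficient) — independent of the other coefficients.
With the change, N* = 0.57/0.0029 = 197; it falls from 356.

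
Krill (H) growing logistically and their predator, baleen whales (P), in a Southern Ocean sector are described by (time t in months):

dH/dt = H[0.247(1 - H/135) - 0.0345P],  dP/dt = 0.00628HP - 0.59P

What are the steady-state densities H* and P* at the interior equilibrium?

H* ≈ 93.9, P* ≈ 2.18

From dP/dt = 0 with P > 0: 0.00628H* = 0.59, so H* = 93.9.
Substitute into dH/dt = 0: 0.247(1 - 93.9/135) = 0.0345P*.
The bracket is 0.304, giving P* = 0.0751/0.0345 = 2.18.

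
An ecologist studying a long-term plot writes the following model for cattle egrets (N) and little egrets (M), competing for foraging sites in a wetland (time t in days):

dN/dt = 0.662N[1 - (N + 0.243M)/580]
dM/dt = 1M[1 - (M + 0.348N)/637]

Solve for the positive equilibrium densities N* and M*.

N* ≈ 464, M* ≈ 475

Setting both brackets to zero gives the nullclines N + 0.243M = 580 and 0.348N + M = 637.
Substituting M = 637 - 0.348N into the first: N(1 - 0.243·0.348) = 580 - 0.243·637.
So N* = 425/0.915 = 464, and then M* = 637 - 0.348·464 = 475.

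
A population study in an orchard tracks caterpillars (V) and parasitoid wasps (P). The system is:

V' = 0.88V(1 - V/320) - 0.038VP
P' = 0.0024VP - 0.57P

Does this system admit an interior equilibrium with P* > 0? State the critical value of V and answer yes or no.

Threshold V = 238; K > 238, so yes, the predator persists.

The predator equation gives dP/dt > 0 only when V > 0.57/0.0024 = 238.
Without the predator, V → K = 320. Since 320 > 238, the predator can invade and persist.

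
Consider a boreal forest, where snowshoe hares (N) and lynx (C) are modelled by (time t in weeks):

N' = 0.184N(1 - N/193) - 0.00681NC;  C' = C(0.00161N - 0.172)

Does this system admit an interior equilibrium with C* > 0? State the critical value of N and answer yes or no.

Threshold N = 107; K > 107, so yes, the predator persists.

The predator equation gives dC/dt > 0 only when N > 0.172/0.00161 = 107.
Without the predator, N → K = 193. Since 193 > 107, the predator can invade and persist.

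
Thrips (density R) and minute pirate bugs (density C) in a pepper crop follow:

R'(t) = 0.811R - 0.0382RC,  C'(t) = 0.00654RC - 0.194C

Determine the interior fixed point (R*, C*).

R* ≈ 29.7, C* ≈ 21.2

Set dC/dt = 0 with C > 0: 0.00654R - 0.194 = 0, so R* = 0.194/0.00654 = 29.7.
Set dR/dt = 0 with R > 0: 0.811 - 0.0382C = 0, so C* = 0.811/0.0382 = 21.2.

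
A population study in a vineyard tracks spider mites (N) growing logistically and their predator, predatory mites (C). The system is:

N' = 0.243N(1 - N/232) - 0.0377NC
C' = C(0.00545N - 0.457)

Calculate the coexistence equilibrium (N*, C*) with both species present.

From dC/dt = 0 with C > 0: 0.00545N* = 0.457, so N* = 83.9.
Substitute into dN/dt = 0: 0.243(1 - 83.9/232) = 0.0377C*.
The bracket is 0.639, giving C* = 0.155/0.0377 = 4.12.

N* ≈ 83.9, C* ≈ 4.12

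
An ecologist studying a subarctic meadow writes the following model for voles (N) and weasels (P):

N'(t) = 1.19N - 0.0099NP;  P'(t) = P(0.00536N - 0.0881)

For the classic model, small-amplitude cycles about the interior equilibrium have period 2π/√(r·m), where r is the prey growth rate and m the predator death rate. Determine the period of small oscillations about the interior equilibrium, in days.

Here r = 1.19 and m = 0.0881, so r·m = 0.105.
ω = √0.105 = 0.324 per day, hence T = 2π/ω ≈ 19.4 days.

T ≈ 19.4 days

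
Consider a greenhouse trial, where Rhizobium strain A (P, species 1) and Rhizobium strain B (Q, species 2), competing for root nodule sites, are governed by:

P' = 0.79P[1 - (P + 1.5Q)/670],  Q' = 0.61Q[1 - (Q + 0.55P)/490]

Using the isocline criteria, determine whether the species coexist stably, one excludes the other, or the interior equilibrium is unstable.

species 2 excludes species 1

Compare the nullcline intercepts: K1/α12 = 670/1.5 = 447 < K2 = 490; K2/α21 = 490/0.55 = 891 > K1 = 670.
Since the inequalities point opposite ways, species 2 can invade but species 1 cannot.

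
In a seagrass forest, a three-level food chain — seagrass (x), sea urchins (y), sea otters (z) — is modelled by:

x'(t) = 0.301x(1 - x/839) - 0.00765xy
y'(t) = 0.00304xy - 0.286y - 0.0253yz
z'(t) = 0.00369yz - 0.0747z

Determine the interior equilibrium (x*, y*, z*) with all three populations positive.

From dz/dt = 0: 0.00369y* = 0.0747, so y* = 20.2.
From dx/dt = 0: 0.301(1 - x*/839) = 0.00765·20.2, giving x* = 839·(1 - 0.515) = 407.
From dy/dt = 0: 0.00304·407 - 0.286 = 0.0253z*, so z* = 0.952/0.0253 = 37.6.

x* ≈ 407, y* ≈ 20.2, z* ≈ 37.6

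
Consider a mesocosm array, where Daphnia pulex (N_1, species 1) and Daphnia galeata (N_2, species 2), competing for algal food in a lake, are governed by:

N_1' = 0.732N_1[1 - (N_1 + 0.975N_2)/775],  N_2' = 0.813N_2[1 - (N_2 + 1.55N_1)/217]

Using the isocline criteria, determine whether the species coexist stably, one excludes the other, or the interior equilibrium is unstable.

species 1 excludes species 2

Compare the nullcline intercepts: K1/α12 = 775/0.975 = 795 > K2 = 217; K2/α21 = 217/1.55 = 140 < K1 = 775.
Since the inequalities point opposite ways, species 1 can invade but species 2 cannot.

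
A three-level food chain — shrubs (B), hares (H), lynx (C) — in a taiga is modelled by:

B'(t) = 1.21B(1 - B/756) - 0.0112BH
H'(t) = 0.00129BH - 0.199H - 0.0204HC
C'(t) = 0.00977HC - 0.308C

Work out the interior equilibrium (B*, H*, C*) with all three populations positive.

From dC/dt = 0: 0.00977H* = 0.308, so H* = 31.5.
From dB/dt = 0: 1.21(1 - B*/756) = 0.0112·31.5, giving B* = 756·(1 - 0.292) = 535.
From dH/dt = 0: 0.00129·535 - 0.199 = 0.0204C*, so C* = 0.492/0.0204 = 24.1.

B* ≈ 535, H* ≈ 31.5, C* ≈ 24.1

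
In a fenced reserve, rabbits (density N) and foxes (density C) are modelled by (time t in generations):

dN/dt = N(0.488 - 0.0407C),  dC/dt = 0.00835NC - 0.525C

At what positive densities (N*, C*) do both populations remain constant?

N* ≈ 62.9, C* ≈ 12

Set dC/dt = 0 with C > 0: 0.00835N - 0.525 = 0, so N* = 0.525/0.00835 = 62.9.
Set dN/dt = 0 with N > 0: 0.488 - 0.0407C = 0, so C* = 0.488/0.0407 = 12.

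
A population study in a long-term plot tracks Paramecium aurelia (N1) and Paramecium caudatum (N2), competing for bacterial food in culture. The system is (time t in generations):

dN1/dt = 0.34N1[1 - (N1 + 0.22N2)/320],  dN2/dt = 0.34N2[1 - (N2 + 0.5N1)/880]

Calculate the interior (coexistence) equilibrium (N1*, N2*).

N1* ≈ 142, N2* ≈ 809

Setting both brackets to zero gives the nullclines N1 + 0.22N2 = 320 and 0.5N1 + N2 = 880.
Substituting N2 = 880 - 0.5N1 into the first: N1(1 - 0.22·0.5) = 320 - 0.22·880.
So N1* = 126/0.89 = 142, and then N2* = 880 - 0.5·142 = 809.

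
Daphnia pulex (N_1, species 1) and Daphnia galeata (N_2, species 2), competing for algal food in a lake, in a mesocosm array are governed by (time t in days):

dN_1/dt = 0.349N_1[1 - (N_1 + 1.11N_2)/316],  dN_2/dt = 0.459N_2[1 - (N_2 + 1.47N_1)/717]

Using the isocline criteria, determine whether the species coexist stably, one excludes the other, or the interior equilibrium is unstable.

species 2 excludes species 1

Compare the nullcline intercepts: K1/α12 = 316/1.11 = 285 < K2 = 717; K2/α21 = 717/1.47 = 488 > K1 = 316.
Since the inequalities point opposite ways, species 2 can invade but species 1 cannot.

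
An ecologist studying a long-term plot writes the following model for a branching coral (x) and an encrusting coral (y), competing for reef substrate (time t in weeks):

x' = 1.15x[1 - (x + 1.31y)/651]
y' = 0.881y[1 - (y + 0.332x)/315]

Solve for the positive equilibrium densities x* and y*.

x* ≈ 422, y* ≈ 175

Setting both brackets to zero gives the nullclines x + 1.31y = 651 and 0.332x + y = 315.
Substituting y = 315 - 0.332x into the first: x(1 - 1.31·0.332) = 651 - 1.31·315.
So x* = 238/0.565 = 422, and then y* = 315 - 0.332·422 = 175.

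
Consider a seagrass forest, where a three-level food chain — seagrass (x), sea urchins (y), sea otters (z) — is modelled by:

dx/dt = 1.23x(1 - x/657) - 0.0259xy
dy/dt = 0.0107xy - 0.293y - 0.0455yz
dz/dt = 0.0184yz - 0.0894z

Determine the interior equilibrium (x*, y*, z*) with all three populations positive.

From dz/dt = 0: 0.0184y* = 0.0894, so y* = 4.86.
From dx/dt = 0: 1.23(1 - x*/657) = 0.0259·4.86, giving x* = 657·(1 - 0.102) = 590.
From dy/dt = 0: 0.0107·590 - 0.293 = 0.0455z*, so z* = 6.02/0.0455 = 132.

x* ≈ 590, y* ≈ 4.86, z* ≈ 132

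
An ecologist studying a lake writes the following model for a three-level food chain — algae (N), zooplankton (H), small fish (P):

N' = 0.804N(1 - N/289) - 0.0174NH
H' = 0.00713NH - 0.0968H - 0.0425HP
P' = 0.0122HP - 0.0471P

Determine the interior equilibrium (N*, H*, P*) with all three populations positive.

N* ≈ 265, H* ≈ 3.86, P* ≈ 42.2

From dP/dt = 0: 0.0122H* = 0.0471, so H* = 3.86.
From dN/dt = 0: 0.804(1 - N*/289) = 0.0174·3.86, giving N* = 289·(1 - 0.0836) = 265.
From dH/dt = 0: 0.00713·265 - 0.0968 = 0.0425P*, so P* = 1.79/0.0425 = 42.2.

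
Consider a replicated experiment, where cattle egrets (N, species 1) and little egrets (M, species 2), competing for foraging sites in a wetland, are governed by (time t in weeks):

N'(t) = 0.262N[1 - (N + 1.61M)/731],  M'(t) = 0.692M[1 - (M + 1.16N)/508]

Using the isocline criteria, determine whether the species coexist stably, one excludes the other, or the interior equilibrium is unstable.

Compare the nullcline intercepts: K1/α12 = 731/1.61 = 454 < K2 = 508; K2/α21 = 508/1.16 = 438 < K1 = 731.
Since both are reversed, neither can invade when rare; the interior point is a saddle.

unstable coexistence (outcome depends on initial conditions)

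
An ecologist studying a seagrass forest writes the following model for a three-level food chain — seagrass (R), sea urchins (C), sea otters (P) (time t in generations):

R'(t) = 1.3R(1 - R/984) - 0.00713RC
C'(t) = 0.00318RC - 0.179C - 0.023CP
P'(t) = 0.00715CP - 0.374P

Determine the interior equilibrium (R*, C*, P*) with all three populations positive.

R* ≈ 702, C* ≈ 52.3, P* ≈ 89.2

From dP/dt = 0: 0.00715C* = 0.374, so C* = 52.3.
From dR/dt = 0: 1.3(1 - R*/984) = 0.00713·52.3, giving R* = 984·(1 - 0.287) = 702.
From dC/dt = 0: 0.00318·702 - 0.179 = 0.023P*, so P* = 2.05/0.023 = 89.2.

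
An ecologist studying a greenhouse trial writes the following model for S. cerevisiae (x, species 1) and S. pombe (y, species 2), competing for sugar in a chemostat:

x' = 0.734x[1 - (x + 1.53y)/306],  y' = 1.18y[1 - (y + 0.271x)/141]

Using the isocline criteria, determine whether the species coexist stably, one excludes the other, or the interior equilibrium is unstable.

stable coexistence

Compare the nullcline intercepts: K1/α12 = 306/1.53 = 200 > K2 = 141; K2/α21 = 141/0.271 = 520 > K1 = 306.
Since both inequalities hold, each species can invade when rare, so the interior equilibrium is stable.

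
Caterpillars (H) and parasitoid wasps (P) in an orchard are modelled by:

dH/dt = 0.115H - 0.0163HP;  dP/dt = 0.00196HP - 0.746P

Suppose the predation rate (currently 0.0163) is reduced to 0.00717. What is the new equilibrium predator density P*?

P* ≈ 16

At the interior fixed point, setting dH/dt = 0 with H > 0 fixes P* = (prey growth rate)/(HP coefficient) — independent of the other coefficients.
With the change, P* = 0.115/0.00717 = 16; it rises from 7.06.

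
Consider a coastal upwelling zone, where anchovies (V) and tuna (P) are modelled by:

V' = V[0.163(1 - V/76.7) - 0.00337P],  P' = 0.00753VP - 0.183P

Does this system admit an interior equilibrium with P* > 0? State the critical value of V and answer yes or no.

Threshold V = 24.3; K > 24.3, so yes, the predator persists.

The predator equation gives dP/dt > 0 only when V > 0.183/0.00753 = 24.3.
Without the predator, V → K = 76.7. Since 76.7 > 24.3, the predator can invade and persist.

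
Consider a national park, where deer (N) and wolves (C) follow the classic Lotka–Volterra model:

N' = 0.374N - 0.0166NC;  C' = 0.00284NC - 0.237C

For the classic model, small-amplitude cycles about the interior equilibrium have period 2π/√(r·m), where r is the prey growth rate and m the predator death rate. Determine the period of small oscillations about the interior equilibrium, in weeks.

T ≈ 21.1 weeks

Here r = 0.374 and m = 0.237, so r·m = 0.0886.
ω = √0.0886 = 0.298 per week, hence T = 2π/ω ≈ 21.1 weeks.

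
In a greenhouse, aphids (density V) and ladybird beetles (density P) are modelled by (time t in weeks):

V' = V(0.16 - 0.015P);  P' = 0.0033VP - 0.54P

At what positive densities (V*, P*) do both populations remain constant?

V* ≈ 164, P* ≈ 10.7

Set dP/dt = 0 with P > 0: 0.0033V - 0.54 = 0, so V* = 0.54/0.0033 = 164.
Set dV/dt = 0 with V > 0: 0.16 - 0.015P = 0, so P* = 0.16/0.015 = 10.7.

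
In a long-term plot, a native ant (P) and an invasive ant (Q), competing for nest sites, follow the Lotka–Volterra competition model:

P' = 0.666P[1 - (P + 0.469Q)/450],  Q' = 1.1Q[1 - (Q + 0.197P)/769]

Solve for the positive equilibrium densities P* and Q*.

Setting both brackets to zero gives the nullclines P + 0.469Q = 450 and 0.197P + Q = 769.
Substituting Q = 769 - 0.197P into the first: P(1 - 0.469·0.197) = 450 - 0.469·769.
So P* = 89.3/0.908 = 98.4, and then Q* = 769 - 0.197·98.4 = 750.

P* ≈ 98.4, Q* ≈ 750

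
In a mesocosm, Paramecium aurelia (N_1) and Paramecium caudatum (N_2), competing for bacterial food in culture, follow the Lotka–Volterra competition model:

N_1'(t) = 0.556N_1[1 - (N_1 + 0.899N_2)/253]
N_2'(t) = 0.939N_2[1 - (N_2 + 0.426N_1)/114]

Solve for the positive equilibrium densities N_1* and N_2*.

N_1* ≈ 244, N_2* ≈ 10.1

Setting both brackets to zero gives the nullclines N_1 + 0.899N_2 = 253 and 0.426N_1 + N_2 = 114.
Substituting N_2 = 114 - 0.426N_1 into the first: N_1(1 - 0.899·0.426) = 253 - 0.899·114.
So N_1* = 151/0.617 = 244, and then N_2* = 114 - 0.426·244 = 10.1.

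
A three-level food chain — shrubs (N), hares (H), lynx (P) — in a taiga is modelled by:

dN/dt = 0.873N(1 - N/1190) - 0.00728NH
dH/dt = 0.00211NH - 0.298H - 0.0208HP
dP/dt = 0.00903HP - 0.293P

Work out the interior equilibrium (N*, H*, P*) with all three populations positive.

N* ≈ 868, H* ≈ 32.4, P* ≈ 73.7

From dP/dt = 0: 0.00903H* = 0.293, so H* = 32.4.
From dN/dt = 0: 0.873(1 - N*/1190) = 0.00728·32.4, giving N* = 1190·(1 - 0.271) = 868.
From dH/dt = 0: 0.00211·868 - 0.298 = 0.0208P*, so P* = 1.53/0.0208 = 73.7.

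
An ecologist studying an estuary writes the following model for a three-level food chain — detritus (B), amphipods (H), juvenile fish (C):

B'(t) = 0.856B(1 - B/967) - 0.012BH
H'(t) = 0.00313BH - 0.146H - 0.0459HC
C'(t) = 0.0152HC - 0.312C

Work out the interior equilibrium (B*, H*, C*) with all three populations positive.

B* ≈ 689, H* ≈ 20.5, C* ≈ 43.8

From dC/dt = 0: 0.0152H* = 0.312, so H* = 20.5.
From dB/dt = 0: 0.856(1 - B*/967) = 0.012·20.5, giving B* = 967·(1 - 0.288) = 689.
From dH/dt = 0: 0.00313·689 - 0.146 = 0.0459C*, so C* = 2.01/0.0459 = 43.8.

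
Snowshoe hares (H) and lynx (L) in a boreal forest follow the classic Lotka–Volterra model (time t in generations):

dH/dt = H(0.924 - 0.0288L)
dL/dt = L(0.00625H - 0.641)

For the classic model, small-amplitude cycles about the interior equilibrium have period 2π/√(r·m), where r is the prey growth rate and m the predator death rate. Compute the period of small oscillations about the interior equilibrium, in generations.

T ≈ 8.16 generations

Here r = 0.924 and m = 0.641, so r·m = 0.592.
ω = √0.592 = 0.77 per generation, hence T = 2π/ω ≈ 8.16 generations.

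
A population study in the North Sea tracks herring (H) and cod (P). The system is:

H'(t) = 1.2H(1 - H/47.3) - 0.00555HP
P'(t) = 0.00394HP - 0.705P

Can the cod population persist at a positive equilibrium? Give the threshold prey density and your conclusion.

Threshold H = 179; K < 179, so no, the predator goes extinct.

The predator equation gives dP/dt > 0 only when H > 0.705/0.00394 = 179.
Without the predator, H → K = 47.3. Since 47.3 < 179, the predator cannot invade.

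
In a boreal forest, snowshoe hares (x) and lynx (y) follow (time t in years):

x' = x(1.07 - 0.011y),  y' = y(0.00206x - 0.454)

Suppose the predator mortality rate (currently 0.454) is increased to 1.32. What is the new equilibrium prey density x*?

At the interior fixed point, setting dy/dt = 0 with y > 0 fixes x* = (predator death rate)/(xy coefficient) — independent of the other coefficients.
With the change, x* = 1.32/0.00206 = 641; it rises from 220.

x* ≈ 641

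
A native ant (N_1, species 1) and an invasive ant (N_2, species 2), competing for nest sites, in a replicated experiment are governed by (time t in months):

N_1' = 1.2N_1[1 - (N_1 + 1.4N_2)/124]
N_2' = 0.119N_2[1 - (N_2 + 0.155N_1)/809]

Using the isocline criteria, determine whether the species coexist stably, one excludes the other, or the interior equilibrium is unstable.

species 2 excludes species 1

Compare the nullcline intercepts: K1/α12 = 124/1.4 = 88.6 < K2 = 809; K2/α21 = 809/0.155 = 5220 > K1 = 124.
Since the inequalities point opposite ways, species 2 can invade but species 1 cannot.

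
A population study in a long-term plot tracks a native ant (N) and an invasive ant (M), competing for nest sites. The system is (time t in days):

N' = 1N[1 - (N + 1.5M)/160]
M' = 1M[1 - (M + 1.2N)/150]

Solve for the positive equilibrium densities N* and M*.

Setting both brackets to zero gives the nullclines N + 1.5M = 160 and 1.2N + M = 150.
Substituting M = 150 - 1.2N into the first: N(1 - 1.5·1.2) = 160 - 1.5·150.
So N* = -65/-0.8 = 81.3, and then M* = 150 - 1.2·81.3 = 52.5.

N* ≈ 81.3, M* ≈ 52.5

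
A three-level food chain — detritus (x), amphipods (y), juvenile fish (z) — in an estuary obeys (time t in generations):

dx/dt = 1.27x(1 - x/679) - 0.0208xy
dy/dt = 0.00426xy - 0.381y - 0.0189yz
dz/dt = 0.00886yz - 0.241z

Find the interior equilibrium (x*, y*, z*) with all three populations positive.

x* ≈ 377, y* ≈ 27.2, z* ≈ 64.7

From dz/dt = 0: 0.00886y* = 0.241, so y* = 27.2.
From dx/dt = 0: 1.27(1 - x*/679) = 0.0208·27.2, giving x* = 679·(1 - 0.445) = 377.
From dy/dt = 0: 0.00426·377 - 0.381 = 0.0189z*, so z* = 1.22/0.0189 = 64.7.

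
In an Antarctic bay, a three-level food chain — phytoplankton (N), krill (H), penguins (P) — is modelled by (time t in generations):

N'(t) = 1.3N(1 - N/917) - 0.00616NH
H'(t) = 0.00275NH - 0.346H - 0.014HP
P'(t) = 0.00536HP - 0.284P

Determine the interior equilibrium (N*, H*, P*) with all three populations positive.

N* ≈ 687, H* ≈ 53, P* ≈ 110

From dP/dt = 0: 0.00536H* = 0.284, so H* = 53.
From dN/dt = 0: 1.3(1 - N*/917) = 0.00616·53, giving N* = 917·(1 - 0.251) = 687.
From dH/dt = 0: 0.00275·687 - 0.346 = 0.014P*, so P* = 1.54/0.014 = 110.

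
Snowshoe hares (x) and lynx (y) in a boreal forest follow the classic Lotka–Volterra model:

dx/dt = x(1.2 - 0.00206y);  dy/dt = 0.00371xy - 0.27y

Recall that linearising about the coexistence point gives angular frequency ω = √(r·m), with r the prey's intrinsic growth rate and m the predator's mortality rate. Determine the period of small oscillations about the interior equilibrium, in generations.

T ≈ 11 generations

Here r = 1.2 and m = 0.27, so r·m = 0.324.
ω = √0.324 = 0.569 per generation, hence T = 2π/ω ≈ 11 generations.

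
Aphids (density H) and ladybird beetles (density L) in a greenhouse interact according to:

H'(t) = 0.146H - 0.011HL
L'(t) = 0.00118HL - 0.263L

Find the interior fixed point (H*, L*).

Set dL/dt = 0 with L > 0: 0.00118H - 0.263 = 0, so H* = 0.263/0.00118 = 223.
Set dH/dt = 0 with H > 0: 0.146 - 0.011L = 0, so L* = 0.146/0.011 = 13.3.

H* ≈ 223, L* ≈ 13.3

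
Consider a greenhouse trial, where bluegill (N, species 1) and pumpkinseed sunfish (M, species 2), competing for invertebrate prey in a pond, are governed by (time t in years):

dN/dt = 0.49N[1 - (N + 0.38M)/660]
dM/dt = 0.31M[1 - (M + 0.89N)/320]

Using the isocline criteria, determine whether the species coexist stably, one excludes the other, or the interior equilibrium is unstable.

Compare the nullcline intercepts: K1/α12 = 660/0.38 = 1740 > K2 = 320; K2/α21 = 320/0.89 = 360 < K1 = 660.
Since the inequalities point opposite ways, species 1 can invade but species 2 cannot.

species 1 excludes species 2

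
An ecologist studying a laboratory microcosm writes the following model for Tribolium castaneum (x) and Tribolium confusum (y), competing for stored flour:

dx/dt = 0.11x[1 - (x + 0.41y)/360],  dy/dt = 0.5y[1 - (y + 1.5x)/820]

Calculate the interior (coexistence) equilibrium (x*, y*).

x* ≈ 61.8, y* ≈ 727

Setting both brackets to zero gives the nullclines x + 0.41y = 360 and 1.5x + y = 820.
Substituting y = 820 - 1.5x into the first: x(1 - 0.41·1.5) = 360 - 0.41·820.
So x* = 23.8/0.385 = 61.8, and then y* = 820 - 1.5·61.8 = 727.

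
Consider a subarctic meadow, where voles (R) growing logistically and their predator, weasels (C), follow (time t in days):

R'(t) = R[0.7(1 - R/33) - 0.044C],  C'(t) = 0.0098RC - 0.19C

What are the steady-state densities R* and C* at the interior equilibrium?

R* ≈ 19.4, C* ≈ 6.56

From dC/dt = 0 with C > 0: 0.0098R* = 0.19, so R* = 19.4.
Substitute into dR/dt = 0: 0.7(1 - 19.4/33) = 0.044C*.
The bracket is 0.412, giving C* = 0.289/0.044 = 6.56.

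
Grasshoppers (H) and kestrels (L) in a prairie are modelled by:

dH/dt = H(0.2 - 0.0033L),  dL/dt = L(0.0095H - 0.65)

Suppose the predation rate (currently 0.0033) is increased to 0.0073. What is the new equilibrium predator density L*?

L* ≈ 27.4

At the interior fixed point, setting dH/dt = 0 with H > 0 fixes L* = (prey growth rate)/(HL coefficient) — independent of the other coefficients.
With the change, L* = 0.2/0.0073 = 27.4; it falls from 60.6.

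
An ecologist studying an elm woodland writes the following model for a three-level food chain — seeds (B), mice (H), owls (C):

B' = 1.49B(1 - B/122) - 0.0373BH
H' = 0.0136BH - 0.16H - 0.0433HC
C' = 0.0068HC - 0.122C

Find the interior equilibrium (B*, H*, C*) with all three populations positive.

B* ≈ 67.2, H* ≈ 17.9, C* ≈ 17.4

From dC/dt = 0: 0.0068H* = 0.122, so H* = 17.9.
From dB/dt = 0: 1.49(1 - B*/122) = 0.0373·17.9, giving B* = 122·(1 - 0.449) = 67.2.
From dH/dt = 0: 0.0136·67.2 - 0.16 = 0.0433C*, so C* = 0.754/0.0433 = 17.4.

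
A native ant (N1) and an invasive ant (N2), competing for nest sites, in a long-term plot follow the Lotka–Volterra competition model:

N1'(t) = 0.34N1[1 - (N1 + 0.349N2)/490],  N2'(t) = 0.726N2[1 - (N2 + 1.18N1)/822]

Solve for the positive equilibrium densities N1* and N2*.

Setting both brackets to zero gives the nullclines N1 + 0.349N2 = 490 and 1.18N1 + N2 = 822.
Substituting N2 = 822 - 1.18N1 into the first: N1(1 - 0.349·1.18) = 490 - 0.349·822.
So N1* = 203/0.588 = 345, and then N2* = 822 - 1.18·345 = 414.

N1* ≈ 345, N2* ≈ 414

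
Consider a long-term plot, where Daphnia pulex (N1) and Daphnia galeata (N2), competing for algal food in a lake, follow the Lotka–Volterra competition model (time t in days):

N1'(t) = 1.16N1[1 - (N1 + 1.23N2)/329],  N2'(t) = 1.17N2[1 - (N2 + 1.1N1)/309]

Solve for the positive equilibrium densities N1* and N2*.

Setting both brackets to zero gives the nullclines N1 + 1.23N2 = 329 and 1.1N1 + N2 = 309.
Substituting N2 = 309 - 1.1N1 into the first: N1(1 - 1.23·1.1) = 329 - 1.23·309.
So N1* = -51.1/-0.353 = 145, and then N2* = 309 - 1.1·145 = 150.

N1* ≈ 145, N2* ≈ 150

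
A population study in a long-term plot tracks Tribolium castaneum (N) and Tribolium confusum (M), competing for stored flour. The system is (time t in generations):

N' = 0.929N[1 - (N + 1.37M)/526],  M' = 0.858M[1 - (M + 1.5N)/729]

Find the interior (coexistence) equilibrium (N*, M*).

Setting both brackets to zero gives the nullclines N + 1.37M = 526 and 1.5N + M = 729.
Substituting M = 729 - 1.5N into the first: N(1 - 1.37·1.5) = 526 - 1.37·729.
So N* = -473/-1.06 = 448, and then M* = 729 - 1.5·448 = 56.9.

N* ≈ 448, M* ≈ 56.9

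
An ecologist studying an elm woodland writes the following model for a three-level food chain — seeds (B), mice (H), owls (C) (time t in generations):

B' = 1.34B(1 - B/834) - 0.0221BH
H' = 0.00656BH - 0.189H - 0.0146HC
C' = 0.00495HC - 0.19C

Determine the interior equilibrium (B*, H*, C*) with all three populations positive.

From dC/dt = 0: 0.00495H* = 0.19, so H* = 38.4.
From dB/dt = 0: 1.34(1 - B*/834) = 0.0221·38.4, giving B* = 834·(1 - 0.633) = 306.
From dH/dt = 0: 0.00656·306 - 0.189 = 0.0146C*, so C* = 1.82/0.0146 = 125.

B* ≈ 306, H* ≈ 38.4, C* ≈ 125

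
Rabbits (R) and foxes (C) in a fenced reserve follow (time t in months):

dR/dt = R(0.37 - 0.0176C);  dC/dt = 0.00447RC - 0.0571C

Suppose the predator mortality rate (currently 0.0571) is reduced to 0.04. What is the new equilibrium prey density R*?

At the interior fixed point, setting dC/dt = 0 with C > 0 fixes R* = (predator death rate)/(RC coefficient) — independent of the other coefficients.
With the change, R* = 0.04/0.00447 = 8.95; it falls from 12.8.

R* ≈ 8.95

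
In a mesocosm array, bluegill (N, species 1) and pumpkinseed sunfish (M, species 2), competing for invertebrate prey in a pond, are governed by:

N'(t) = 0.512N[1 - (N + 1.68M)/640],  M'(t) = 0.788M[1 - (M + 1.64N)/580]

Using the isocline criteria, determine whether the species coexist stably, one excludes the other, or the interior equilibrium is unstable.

Compare the nullcline intercepts: K1/α12 = 640/1.68 = 381 < K2 = 580; K2/α21 = 580/1.64 = 354 < K1 = 640.
Since both are reversed, neither can invade when rare; the interior point is a saddle.

unstable coexistence (outcome depends on initial conditions)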